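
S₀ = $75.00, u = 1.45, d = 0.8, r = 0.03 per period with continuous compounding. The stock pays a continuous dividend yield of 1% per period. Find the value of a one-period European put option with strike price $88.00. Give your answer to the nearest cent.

Per-period risk-free factor R = e^0.03 = 1.0305; dividend-adjusted growth = e^(0.03−0.01) = 1.0202.
Risk-neutral probability p = (1.0202 − 0.8)/(1.45 − 0.8) = 0.2202/0.6500 = 0.3388
Terminal stock prices: S_u = 108.8, S_d = 60
Terminal payoffs (K − S): max(-20.75, 0) = 0, max(28, 0) = 28
Node 0 (S = 75): V_0 = e^(−0.03)·[0.3388·0.0000 + 0.6612·28.0000] = 17.9672

$17.97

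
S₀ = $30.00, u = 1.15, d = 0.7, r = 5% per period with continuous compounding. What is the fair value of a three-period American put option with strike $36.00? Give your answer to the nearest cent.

Risk-neutral probability p = (e^0.05 − 0.7)/(1.15 − 0.7) = 0.3513/0.4500 = 0.7806
Terminal stock prices: S_uuu = 45.63, S_uud = 27.77, S_udd = 16.9, S_ddd = 10.29
Terminal payoffs (K − S): max(-9.626, 0) = 0, max(8.228, 0) = 8.228, max(19.1, 0) = 19.1, max(25.71, 0) = 25.71
Node uu (S = 39.67): continuation = e^(−0.05)·[0.7806·0.0000 + 0.2194·8.2275] = 1.7171; exercise value = 0.0000 ≤ continuation, so V_uu = 1.7171
Node ud (S = 24.15): continuation = e^(−0.05)·[0.7806·8.2275 + 0.2194·19.0950] = 10.0943; exercise value = 11.8500 > continuation, so V_ud = 11.8500 (exercise)
Node dd (S = 14.7): continuation = e^(−0.05)·[0.7806·19.0950 + 0.2194·25.7100] = 19.5443; exercise value = 21.3000 > continuation, so V_dd = 21.3000 (exercise)
Node u (S = 34.5): continuation = e^(−0.05)·[0.7806·1.7171 + 0.2194·11.8500] = 3.7480; exercise value = 1.5000 ≤ continuation, so V_u = 3.7480
Node d (S = 21): continuation = e^(−0.05)·[0.7806·11.8500 + 0.2194·21.3000] = 13.2443; exercise value = 15.0000 > continuation, so V_d = 15.0000 (exercise)
Node 0 (S = 30): continuation = e^(−0.05)·[0.7806·3.7480 + 0.2194·15.0000] = 5.9135; exercise value = 6.0000 > continuation, so V_0 = 6.0000 (exercise)

$6.00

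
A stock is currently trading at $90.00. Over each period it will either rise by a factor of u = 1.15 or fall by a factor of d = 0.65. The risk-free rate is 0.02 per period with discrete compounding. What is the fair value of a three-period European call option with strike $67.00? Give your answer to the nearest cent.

Risk-neutral probability p = (1 + 0.02 − 0.65)/(1.15 − 0.65) = 0.3700/0.5000 = 0.7400
Terminal stock prices: S_uuu = 136.9, S_uud = 77.37, S_udd = 43.73, S_ddd = 24.72
Terminal payoffs (S − K): max(69.88, 0) = 69.88, max(10.37, 0) = 10.37, max(-23.27, 0) = 0, max(-42.28, 0) = 0
Node uu (S = 119): V_uu = 1/1.02·[0.7400·69.8787 + 0.2600·10.3662] = 53.3387
Node ud (S = 67.27): V_ud = 1/1.02·[0.7400·10.3662 + 0.2600·0.0000] = 7.5206
Node dd (S = 38.03): V_dd = 1/1.02·[0.7400·0.0000 + 0.2600·0.0000] = 0.0000
Node u (S = 103.5): V_u = 1/1.02·[0.7400·53.3387 + 0.2600·7.5206] = 40.6137
Node d (S = 58.5): V_d = 1/1.02·[0.7400·7.5206 + 0.2600·0.0000] = 5.4561
Node 0 (S = 90): V_0 = 1/1.02·[0.7400·40.6137 + 0.2600·5.4561] = 30.8556

$30.86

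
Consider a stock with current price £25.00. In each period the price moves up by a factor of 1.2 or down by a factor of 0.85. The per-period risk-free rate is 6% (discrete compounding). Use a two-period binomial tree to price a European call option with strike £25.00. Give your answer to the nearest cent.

Risk-neutral probability p = (1 + 0.06 − 0.85)/(1.2 − 0.85) = 0.2100/0.3500 = 0.6000
Terminal stock prices: S_uu = 36, S_ud = 25.5, S_dd = 18.06
Terminal payoffs (S − K): max(11, 0) = 11, max(0.5, 0) = 0.5, max(-6.938, 0) = 0
Node u (S = 30): V_u = 1/1.06·[0.6000·11.0000 + 0.4000·0.5000] = 6.4151
Node d (S = 21.25): V_d = 1/1.06·[0.6000·0.5000 + 0.4000·0.0000] = 0.2830
Node 0 (S = 25): V_0 = 1/1.06·[0.6000·6.4151 + 0.4000·0.2830] = 3.7380

£3.74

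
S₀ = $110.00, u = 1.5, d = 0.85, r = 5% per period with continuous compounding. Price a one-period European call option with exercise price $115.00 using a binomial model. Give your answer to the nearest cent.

Risk-neutral probability p = (e^0.05 − 0.85)/(1.5 − 0.85) = 0.2013/0.6500 = 0.3096
Terminal stock prices: S_u = 165, S_d = 93.5
Terminal payoffs (S − K): max(50, 0) = 50, max(-21.5, 0) = 0
Node 0 (S = 110): V_0 = e^(−0.05)·[0.3096·50.0000 + 0.6904·0.0000] = 14.7273

$14.73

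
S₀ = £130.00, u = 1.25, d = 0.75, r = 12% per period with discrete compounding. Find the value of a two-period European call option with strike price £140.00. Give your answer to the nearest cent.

Risk-neutral probability p = (1 + 0.12 − 0.75)/(1.25 − 0.75) = 0.3700/0.5000 = 0.7400
Terminal stock prices: S_uu = 203.1, S_ud = 121.9, S_dd = 73.12
Terminal payoffs (S − K): max(63.12, 0) = 63.12, max(-18.12, 0) = 0, max(-66.88, 0) = 0
Node u (S = 162.5): V_u = 1/1.12·[0.7400·63.1250 + 0.2600·0.0000] = 41.7076
Node d (S = 97.5): V_d = 1/1.12·[0.7400·0.0000 + 0.2600·0.0000] = 0.0000
Node 0 (S = 130): V_0 = 1/1.12·[0.7400·41.7076 + 0.2600·0.0000] = 27.5568

£27.56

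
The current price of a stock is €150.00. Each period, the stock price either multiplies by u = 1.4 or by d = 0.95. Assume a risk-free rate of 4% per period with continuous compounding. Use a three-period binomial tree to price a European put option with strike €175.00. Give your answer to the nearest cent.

€20.93

Risk-neutral probability p = (e^0.04 − 0.95)/(1.4 − 0.95) = 0.0908/0.4500 = 0.2018
Terminal stock prices: S_uuu = 411.6, S_uud = 279.3, S_udd = 189.5, S_ddd = 128.6
Terminal payoffs (K − S): max(-236.6, 0) = 0, max(-104.3, 0) = 0, max(-14.53, 0) = 0, max(46.39, 0) = 46.39
Node uu (S = 294): V_uu = e^(−0.04)·[0.2018·0.0000 + 0.7982·0.0000] = 0.0000
Node ud (S = 199.5): V_ud = e^(−0.04)·[0.2018·0.0000 + 0.7982·0.0000] = 0.0000
Node dd (S = 135.4): V_dd = e^(−0.04)·[0.2018·0.0000 + 0.7982·46.3938] = 35.5794
Node u (S = 210): V_u = e^(−0.04)·[0.2018·0.0000 + 0.7982·0.0000] = 0.0000
Node d (S = 142.5): V_d = e^(−0.04)·[0.2018·0.0000 + 0.7982·35.5794] = 27.2859
Node 0 (S = 150): V_0 = e^(−0.04)·[0.2018·0.0000 + 0.7982·27.2859] = 20.9255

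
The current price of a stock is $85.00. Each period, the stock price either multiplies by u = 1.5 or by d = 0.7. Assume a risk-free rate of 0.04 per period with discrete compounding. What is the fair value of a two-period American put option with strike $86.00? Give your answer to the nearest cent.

$14.65

Risk-neutral probability p = (1 + 0.04 − 0.7)/(1.5 − 0.7) = 0.3400/0.8000 = 0.4250
Terminal stock prices: S_uu = 191.2, S_ud = 89.25, S_dd = 41.65
Terminal payoffs (K − S): max(-105.2, 0) = 0, max(-3.25, 0) = 0, max(44.35, 0) = 44.35
Node u (S = 127.5): continuation = 1/1.04·[0.4250·0.0000 + 0.5750·0.0000] = 0.0000; exercise value = 0.0000 ≤ continuation, so V_u = 0.0000
Node d (S = 59.5): continuation = 1/1.04·[0.4250·0.0000 + 0.5750·44.3500] = 24.5204; exercise value = 26.5000 > continuation, so V_d = 26.5000 (exercise)
Node 0 (S = 85): continuation = 1/1.04·[0.4250·0.0000 + 0.5750·26.5000] = 14.6514; exercise value = 1.0000 ≤ continuation, so V_0 = 14.6514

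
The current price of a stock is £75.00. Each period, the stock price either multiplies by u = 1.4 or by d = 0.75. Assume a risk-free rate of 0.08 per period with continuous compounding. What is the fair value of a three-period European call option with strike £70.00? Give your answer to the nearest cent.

£26.57

Risk-neutral probability p = (e^0.08 − 0.75)/(1.4 − 0.75) = 0.3333/0.6500 = 0.5127
Terminal stock prices: S_uuu = 205.8, S_uud = 110.2, S_udd = 59.06, S_ddd = 31.64
Terminal payoffs (S − K): max(135.8, 0) = 135.8, max(40.25, 0) = 40.25, max(-10.94, 0) = 0, max(-38.36, 0) = 0
Node uu (S = 147): V_uu = e^(−0.08)·[0.5127·135.8000 + 0.4873·40.2500] = 82.3819
Node ud (S = 78.75): V_ud = e^(−0.08)·[0.5127·40.2500 + 0.4873·0.0000] = 19.0514
Node dd (S = 42.19): V_dd = e^(−0.08)·[0.5127·0.0000 + 0.4873·0.0000] = 0.0000
Node u (S = 105): V_u = e^(−0.08)·[0.5127·82.3819 + 0.4873·19.0514] = 47.5627
Node d (S = 56.25): V_d = e^(−0.08)·[0.5127·19.0514 + 0.4873·0.0000] = 9.0176
Node 0 (S = 75): V_0 = e^(−0.08)·[0.5127·47.5627 + 0.4873·9.0176] = 26.5687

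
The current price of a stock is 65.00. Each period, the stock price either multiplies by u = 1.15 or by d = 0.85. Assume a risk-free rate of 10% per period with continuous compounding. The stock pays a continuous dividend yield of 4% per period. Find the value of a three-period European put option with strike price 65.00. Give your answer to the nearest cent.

Per-period risk-free factor R = e^0.1 = 1.1052; dividend-adjusted growth = e^(0.1−0.04) = 1.0618.
Risk-neutral probability p = (1.0618 − 0.85)/(1.15 − 0.85) = 0.2118/0.3000 = 0.7061
Terminal stock prices: S_uuu = 98.86, S_uud = 73.07, S_udd = 54.01, S_ddd = 39.92
Terminal payoffs (K − S): max(-33.86, 0) = 0, max(-8.068, 0) = 0, max(10.99, 0) = 10.99, max(25.08, 0) = 25.08
Node uu (S = 85.96): V_uu = e^(−0.1)·[0.7061·0.0000 + 0.2939·0.0000] = 0.0000
Node ud (S = 63.54): V_ud = e^(−0.1)·[0.7061·0.0000 + 0.2939·10.9931] = 2.9232
Node dd (S = 46.96): V_dd = e^(−0.1)·[0.7061·10.9931 + 0.2939·25.0819] = 13.6934
Node u (S = 74.75): V_u = e^(−0.1)·[0.7061·0.0000 + 0.2939·2.9232] = 0.7773
Node d (S = 55.25): V_d = e^(−0.1)·[0.7061·2.9232 + 0.2939·13.6934] = 5.5089
Node 0 (S = 65): V_0 = e^(−0.1)·[0.7061·0.7773 + 0.2939·5.5089] = 1.9615

1.96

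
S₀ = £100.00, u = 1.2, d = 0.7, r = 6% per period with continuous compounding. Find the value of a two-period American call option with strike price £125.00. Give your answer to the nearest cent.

Risk-neutral probability p = (e^0.06 − 0.7)/(1.2 − 0.7) = 0.3618/0.5000 = 0.7237
Terminal stock prices: S_uu = 144, S_ud = 84, S_dd = 49
Terminal payoffs (S − K): max(19, 0) = 19, max(-41, 0) = 0, max(-76, 0) = 0
Node u (S = 120): continuation = e^(−0.06)·[0.7237·19.0000 + 0.2763·0.0000] = 12.9491; exercise value = 0.0000 ≤ continuation, so V_u = 12.9491
Node d (S = 70): continuation = e^(−0.06)·[0.7237·0.0000 + 0.2763·0.0000] = 0.0000; exercise value = 0.0000 ≤ continuation, so V_d = 0.0000
Node 0 (S = 100): continuation = e^(−0.06)·[0.7237·12.9491 + 0.2763·0.0000] = 8.8252; exercise value = 0.0000 ≤ continuation, so V_0 = 8.8252

£8.83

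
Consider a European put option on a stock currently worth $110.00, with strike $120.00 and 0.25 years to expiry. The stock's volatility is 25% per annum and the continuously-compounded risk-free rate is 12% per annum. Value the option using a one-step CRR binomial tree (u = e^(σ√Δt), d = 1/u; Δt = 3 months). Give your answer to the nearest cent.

CRR parameters: u = e^(σ√Δt) = e^(0.25·√0.25) = 1.1331, d = 1/u = 0.8825
Per-period rate: rΔt = 0.12·0.25 = 0.03, so R = e^0.03 = 1.0305
Risk-neutral probability p = (e^0.03 − 0.8825)/(1.1331 − 0.8825) = 0.1480/0.2507 = 0.5903
Terminal stock prices: S_u = 124.6, S_d = 97.07
Terminal payoffs (K − S): max(-4.646, 0) = 0, max(22.93, 0) = 22.93
Node 0 (S = 110): V_0 = e^(−0.03)·[0.5903·0.0000 + 0.4097·22.9253] = 9.1151

$9.12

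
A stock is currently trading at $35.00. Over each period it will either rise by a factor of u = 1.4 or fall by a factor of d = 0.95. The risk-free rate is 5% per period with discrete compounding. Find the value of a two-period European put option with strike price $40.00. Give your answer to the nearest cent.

Risk-neutral probability p = (1 + 0.05 − 0.95)/(1.4 − 0.95) = 0.1000/0.4500 = 0.2222
Terminal stock prices: S_uu = 68.6, S_ud = 46.55, S_dd = 31.59
Terminal payoffs (K − S): max(-28.6, 0) = 0, max(-6.55, 0) = 0, max(8.413, 0) = 8.413
Node u (S = 49): V_u = 1/1.05·[0.2222·0.0000 + 0.7778·0.0000] = 0.0000
Node d (S = 33.25): V_d = 1/1.05·[0.2222·0.0000 + 0.7778·8.4125] = 6.2315
Node 0 (S = 35): V_0 = 1/1.05·[0.2222·0.0000 + 0.7778·6.2315] = 4.6159

$4.62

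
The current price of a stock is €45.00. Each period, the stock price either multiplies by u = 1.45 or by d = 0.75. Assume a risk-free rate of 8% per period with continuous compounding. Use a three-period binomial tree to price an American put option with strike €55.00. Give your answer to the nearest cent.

Risk-neutral probability p = (e^0.08 − 0.75)/(1.45 − 0.75) = 0.3333/0.7000 = 0.4761
Terminal stock prices: S_uuu = 137.2, S_uud = 70.96, S_udd = 36.7, S_ddd = 18.98
Terminal payoffs (K − S): max(-82.19, 0) = 0, max(-15.96, 0) = 0, max(18.3, 0) = 18.3, max(36.02, 0) = 36.02
Node uu (S = 94.61): continuation = e^(−0.08)·[0.4761·0.0000 + 0.5239·0.0000] = 0.0000; exercise value = 0.0000 ≤ continuation, so V_uu = 0.0000
Node ud (S = 48.94): continuation = e^(−0.08)·[0.4761·0.0000 + 0.5239·18.2969] = 8.8483; exercise value = 6.0625 ≤ continuation, so V_ud = 8.8483
Node dd (S = 25.31): continuation = e^(−0.08)·[0.4761·18.2969 + 0.5239·36.0156] = 25.4589; exercise value = 29.6875 > continuation, so V_dd = 29.6875 (exercise)
Node u (S = 65.25): continuation = e^(−0.08)·[0.4761·0.0000 + 0.5239·8.8483] = 4.2790; exercise value = 0.0000 ≤ continuation, so V_u = 4.2790
Node d (S = 33.75): continuation = e^(−0.08)·[0.4761·8.8483 + 0.5239·29.6875] = 18.2458; exercise value = 21.2500 > continuation, so V_d = 21.2500 (exercise)
Node 0 (S = 45): continuation = e^(−0.08)·[0.4761·4.2790 + 0.5239·21.2500] = 12.1572; exercise value = 10.0000 ≤ continuation, so V_0 = 12.1572

€12.16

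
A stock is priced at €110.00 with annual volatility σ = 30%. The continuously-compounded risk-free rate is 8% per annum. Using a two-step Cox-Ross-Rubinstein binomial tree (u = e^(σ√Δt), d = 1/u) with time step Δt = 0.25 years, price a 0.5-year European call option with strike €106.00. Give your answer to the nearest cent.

CRR parameters: u = e^(σ√Δt) = e^(0.3·√0.25) = 1.1618, d = 1/u = 0.8607
Per-period rate: rΔt = 0.08·0.25 = 0.02, so R = e^0.02 = 1.0202
Risk-neutral probability p = (e^0.02 − 0.8607)/(1.1618 − 0.8607) = 0.1595/0.3011 = 0.5297
Terminal stock prices: S_uu = 148.5, S_ud = 110, S_dd = 81.49
Terminal payoffs (S − K): max(42.48, 0) = 42.48, max(4, 0) = 4, max(-24.51, 0) = 0
Node u (S = 127.8): V_u = e^(−0.02)·[0.5297·42.4845 + 0.4703·4.0000] = 23.9007
Node d (S = 94.68): V_d = e^(−0.02)·[0.5297·4.0000 + 0.4703·0.0000] = 2.0767
Node 0 (S = 110): V_0 = e^(−0.02)·[0.5297·23.9007 + 0.4703·2.0767] = 13.3659

€13.37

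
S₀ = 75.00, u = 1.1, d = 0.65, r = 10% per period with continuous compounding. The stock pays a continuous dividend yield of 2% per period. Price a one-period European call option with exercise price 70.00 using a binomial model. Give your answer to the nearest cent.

Per-period risk-free factor R = e^0.1 = 1.1052; dividend-adjusted growth = e^(0.1−0.02) = 1.0833.
Risk-neutral probability p = (1.0833 − 0.65)/(1.1 − 0.65) = 0.4333/0.4500 = 0.9629
Terminal stock prices: S_u = 82.5, S_d = 48.75
Terminal payoffs (S − K): max(12.5, 0) = 12.5, max(-21.25, 0) = 0
Node 0 (S = 75): V_0 = e^(−0.1)·[0.9629·12.5000 + 0.0371·0.0000] = 10.8904

10.89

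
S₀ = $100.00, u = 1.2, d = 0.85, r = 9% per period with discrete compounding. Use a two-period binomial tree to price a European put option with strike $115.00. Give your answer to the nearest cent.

$8.27

Risk-neutral probability p = (1 + 0.09 − 0.85)/(1.2 − 0.85) = 0.2400/0.3500 = 0.6857
Terminal stock prices: S_uu = 144, S_ud = 102, S_dd = 72.25
Terminal payoffs (K − S): max(-29, 0) = 0, max(13, 0) = 13, max(42.75, 0) = 42.75
Node u (S = 120): V_u = 1/1.09·[0.6857·0.0000 + 0.3143·13.0000] = 3.7484
Node d (S = 85): V_d = 1/1.09·[0.6857·13.0000 + 0.3143·42.7500] = 20.5046
Node 0 (S = 100): V_0 = 1/1.09·[0.6857·3.7484 + 0.3143·20.5046] = 8.2703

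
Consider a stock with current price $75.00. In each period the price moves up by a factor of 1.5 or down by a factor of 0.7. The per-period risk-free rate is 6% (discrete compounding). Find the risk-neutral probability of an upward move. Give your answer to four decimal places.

p = 0.4500

Risk-neutral probability p = (1 + 0.06 − 0.7)/(1.5 − 0.7) = 0.3600/0.8000 = 0.4500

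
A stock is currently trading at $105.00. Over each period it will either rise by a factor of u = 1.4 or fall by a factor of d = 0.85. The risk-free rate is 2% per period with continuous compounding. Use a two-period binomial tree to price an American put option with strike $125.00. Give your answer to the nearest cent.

$24.21

Risk-neutral probability p = (e^0.02 − 0.85)/(1.4 − 0.85) = 0.1702/0.5500 = 0.3095
Terminal stock prices: S_uu = 205.8, S_ud = 125, S_dd = 75.86
Terminal payoffs (K − S): max(-80.8, 0) = 0, max(0.05, 0) = 0.05, max(49.14, 0) = 49.14
Node u (S = 147): continuation = e^(−0.02)·[0.3095·0.0000 + 0.6905·0.0500] = 0.0338; exercise value = 0.0000 ≤ continuation, so V_u = 0.0338
Node d (S = 89.25): continuation = e^(−0.02)·[0.3095·0.0500 + 0.6905·49.1375] = 33.2748; exercise value = 35.7500 > continuation, so V_d = 35.7500 (exercise)
Node 0 (S = 105): continuation = e^(−0.02)·[0.3095·0.0338 + 0.6905·35.7500] = 24.2083; exercise value = 20.0000 ≤ continuation, so V_0 = 24.2083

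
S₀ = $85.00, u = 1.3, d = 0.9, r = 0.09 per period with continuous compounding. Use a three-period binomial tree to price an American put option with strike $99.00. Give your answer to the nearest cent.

$14.00

Risk-neutral probability p = (e^0.09 − 0.9)/(1.3 − 0.9) = 0.1942/0.4000 = 0.4854
Terminal stock prices: S_uuu = 186.7, S_uud = 129.3, S_udd = 89.51, S_ddd = 61.97
Terminal payoffs (K − S): max(-87.75, 0) = 0, max(-30.28, 0) = 0, max(9.495, 0) = 9.495, max(37.03, 0) = 37.03
Node uu (S = 143.7): continuation = e^(−0.09)·[0.4854·0.0000 + 0.5146·0.0000] = 0.0000; exercise value = 0.0000 ≤ continuation, so V_uu = 0.0000
Node ud (S = 99.45): continuation = e^(−0.09)·[0.4854·0.0000 + 0.5146·9.4950] = 4.4653; exercise value = 0.0000 ≤ continuation, so V_ud = 4.4653
Node dd (S = 68.85): continuation = e^(−0.09)·[0.4854·9.4950 + 0.5146·37.0350] = 21.6292; exercise value = 30.1500 > continuation, so V_dd = 30.1500 (exercise)
Node u (S = 110.5): continuation = e^(−0.09)·[0.4854·0.0000 + 0.5146·4.4653] = 2.0999; exercise value = 0.0000 ≤ continuation, so V_u = 2.0999
Node d (S = 76.5): continuation = e^(−0.09)·[0.4854·4.4653 + 0.5146·30.1500] = 16.1599; exercise value = 22.5000 > continuation, so V_d = 22.5000 (exercise)
Node 0 (S = 85): continuation = e^(−0.09)·[0.4854·2.0999 + 0.5146·22.5000] = 11.5129; exercise value = 14.0000 > continuation, so V_0 = 14.0000 (exercise)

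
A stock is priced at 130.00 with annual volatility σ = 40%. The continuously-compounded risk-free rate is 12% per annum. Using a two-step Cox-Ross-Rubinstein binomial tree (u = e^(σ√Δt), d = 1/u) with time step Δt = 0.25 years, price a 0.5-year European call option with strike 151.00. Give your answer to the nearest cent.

CRR parameters: u = e^(σ√Δt) = e^(0.4·√0.25) = 1.2214, d = 1/u = 0.8187
Per-period rate: rΔt = 0.12·0.25 = 0.03, so R = e^0.03 = 1.0305
Risk-neutral probability p = (e^0.03 − 0.8187)/(1.2214 − 0.8187) = 0.2117/0.4027 = 0.5258
Terminal stock prices: S_uu = 193.9, S_ud = 130, S_dd = 87.14
Terminal payoffs (S − K): max(42.94, 0) = 42.94, max(-21, 0) = 0, max(-63.86, 0) = 0
Node u (S = 158.8): V_u = e^(−0.03)·[0.5258·42.9372 + 0.4742·0.0000] = 21.9090
Node d (S = 106.4): V_d = e^(−0.03)·[0.5258·0.0000 + 0.4742·0.0000] = 0.0000
Node 0 (S = 130): V_0 = e^(−0.03)·[0.5258·21.9090 + 0.4742·0.0000] = 11.1792

11.18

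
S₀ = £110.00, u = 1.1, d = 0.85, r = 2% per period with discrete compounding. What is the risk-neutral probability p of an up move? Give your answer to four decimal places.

p = 0.6800

Risk-neutral probability p = (1 + 0.02 − 0.85)/(1.1 − 0.85) = 0.1700/0.2500 = 0.6800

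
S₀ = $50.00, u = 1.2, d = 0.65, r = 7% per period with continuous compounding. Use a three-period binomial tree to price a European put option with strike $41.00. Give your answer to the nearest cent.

$1.85

Risk-neutral probability p = (e^0.07 − 0.65)/(1.2 − 0.65) = 0.4225/0.5500 = 0.7682
Terminal stock prices: S_uuu = 86.4, S_uud = 46.8, S_udd = 25.35, S_ddd = 13.73
Terminal payoffs (K − S): max(-45.4, 0) = 0, max(-5.8, 0) = 0, max(15.65, 0) = 15.65, max(27.27, 0) = 27.27
Node uu (S = 72): V_uu = e^(−0.07)·[0.7682·0.0000 + 0.2318·0.0000] = 0.0000
Node ud (S = 39): V_ud = e^(−0.07)·[0.7682·0.0000 + 0.2318·15.6500] = 3.3825
Node dd (S = 21.13): V_dd = e^(−0.07)·[0.7682·15.6500 + 0.2318·27.2687] = 17.1031
Node u (S = 60): V_u = e^(−0.07)·[0.7682·0.0000 + 0.2318·3.3825] = 0.7311
Node d (S = 32.5): V_d = e^(−0.07)·[0.7682·3.3825 + 0.2318·17.1031] = 6.1193
Node 0 (S = 50): V_0 = e^(−0.07)·[0.7682·0.7311 + 0.2318·6.1193] = 1.8462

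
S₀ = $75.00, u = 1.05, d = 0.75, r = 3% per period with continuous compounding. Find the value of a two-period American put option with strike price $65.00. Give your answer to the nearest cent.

Risk-neutral probability p = (e^0.03 − 0.75)/(1.05 − 0.75) = 0.2805/0.3000 = 0.9348
Terminal stock prices: S_uu = 82.69, S_ud = 59.06, S_dd = 42.19
Terminal payoffs (K − S): max(-17.69, 0) = 0, max(5.938, 0) = 5.938, max(22.81, 0) = 22.81
Node u (S = 78.75): continuation = e^(−0.03)·[0.9348·0.0000 + 0.0652·5.9375] = 0.3754; exercise value = 0.0000 ≤ continuation, so V_u = 0.3754
Node d (S = 56.25): continuation = e^(−0.03)·[0.9348·5.9375 + 0.0652·22.8125] = 6.8290; exercise value = 8.7500 > continuation, so V_d = 8.7500 (exercise)
Node 0 (S = 75): continuation = e^(−0.03)·[0.9348·0.3754 + 0.0652·8.7500] = 0.8938; exercise value = 0.0000 ≤ continuation, so V_0 = 0.8938

$0.89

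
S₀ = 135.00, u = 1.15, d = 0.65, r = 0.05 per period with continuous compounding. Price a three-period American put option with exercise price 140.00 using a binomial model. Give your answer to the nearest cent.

Risk-neutral probability p = (e^0.05 − 0.65)/(1.15 − 0.65) = 0.4013/0.5000 = 0.8025
Terminal stock prices: S_uuu = 205.3, S_uud = 116, S_udd = 65.59, S_ddd = 37.07
Terminal payoffs (K − S): max(-65.32, 0) = 0, max(23.95, 0) = 23.95, max(74.41, 0) = 74.41, max(102.9, 0) = 102.9
Node uu (S = 178.5): continuation = e^(−0.05)·[0.8025·0.0000 + 0.1975·23.9506] = 4.4986; exercise value = 0.0000 ≤ continuation, so V_uu = 4.4986
Node ud (S = 100.9): continuation = e^(−0.05)·[0.8025·23.9506 + 0.1975·74.4069] = 32.2596; exercise value = 39.0875 > continuation, so V_ud = 39.0875 (exercise)
Node dd (S = 57.04): continuation = e^(−0.05)·[0.8025·74.4069 + 0.1975·102.9256] = 76.1346; exercise value = 82.9625 > continuation, so V_dd = 82.9625 (exercise)
Node u (S = 155.2): continuation = e^(−0.05)·[0.8025·4.4986 + 0.1975·39.0875] = 10.7759; exercise value = 0.0000 ≤ continuation, so V_u = 10.7759
Node d (S = 87.75): continuation = e^(−0.05)·[0.8025·39.0875 + 0.1975·82.9625] = 45.4221; exercise value = 52.2500 > continuation, so V_d = 52.2500 (exercise)
Node 0 (S = 135): continuation = e^(−0.05)·[0.8025·10.7759 + 0.1975·52.2500] = 18.0404; exercise value = 5.0000 ≤ continuation, so V_0 = 18.0404

18.04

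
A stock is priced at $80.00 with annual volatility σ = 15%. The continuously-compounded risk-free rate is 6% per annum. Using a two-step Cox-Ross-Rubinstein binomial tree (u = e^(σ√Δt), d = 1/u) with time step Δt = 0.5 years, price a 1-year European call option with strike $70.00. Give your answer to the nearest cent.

CRR parameters: u = e^(σ√Δt) = e^(0.15·√0.5) = 1.1119, d = 1/u = 0.8994
Per-period rate: rΔt = 0.06·0.5 = 0.03, so R = e^0.03 = 1.0305
Risk-neutral probability p = (e^0.03 − 0.8994)/(1.1119 − 0.8994) = 0.1311/0.2125 = 0.6168
Terminal stock prices: S_uu = 98.9, S_ud = 80, S_dd = 64.71
Terminal payoffs (S − K): max(28.9, 0) = 28.9, max(10, 0) = 10, max(-5.291, 0) = 0
Node u (S = 88.95): V_u = e^(−0.03)·[0.6168·28.9049 + 0.3832·10.0000] = 21.0204
Node d (S = 71.95): V_d = e^(−0.03)·[0.6168·10.0000 + 0.3832·0.0000] = 5.9857
Node 0 (S = 80): V_0 = e^(−0.03)·[0.6168·21.0204 + 0.3832·5.9857] = 14.8082

$14.81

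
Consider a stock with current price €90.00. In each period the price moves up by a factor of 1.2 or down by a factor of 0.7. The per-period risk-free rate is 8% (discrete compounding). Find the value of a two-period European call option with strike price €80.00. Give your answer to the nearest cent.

€24.56

Risk-neutral probability p = (1 + 0.08 − 0.7)/(1.2 − 0.7) = 0.3800/0.5000 = 0.7600
Terminal stock prices: S_uu = 129.6, S_ud = 75.6, S_dd = 44.1
Terminal payoffs (S − K): max(49.6, 0) = 49.6, max(-4.4, 0) = 0, max(-35.9, 0) = 0
Node u (S = 108): V_u = 1/1.08·[0.7600·49.6000 + 0.2400·0.0000] = 34.9037
Node d (S = 63): V_d = 1/1.08·[0.7600·0.0000 + 0.2400·0.0000] = 0.0000
Node 0 (S = 90): V_0 = 1/1.08·[0.7600·34.9037 + 0.2400·0.0000] = 24.5619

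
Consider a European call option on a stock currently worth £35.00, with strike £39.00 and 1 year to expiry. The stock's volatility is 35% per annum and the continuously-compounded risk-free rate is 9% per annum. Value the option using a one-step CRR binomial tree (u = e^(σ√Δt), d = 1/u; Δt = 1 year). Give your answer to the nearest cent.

£5.32

CRR parameters: u = e^(σ√Δt) = e^(0.35·√1) = 1.4191, d = 1/u = 0.7047
Per-period rate: rΔt = 0.09·1 = 0.09, so R = e^0.09 = 1.0942
Risk-neutral probability p = (e^0.09 − 0.7047)/(1.4191 − 0.7047) = 0.3895/0.7144 = 0.5452
Terminal stock prices: S_u = 49.67, S_d = 24.66
Terminal payoffs (S − K): max(10.67, 0) = 10.67, max(-14.34, 0) = 0
Node 0 (S = 35): V_0 = e^(−0.09)·[0.5452·10.6674 + 0.4548·0.0000] = 5.3154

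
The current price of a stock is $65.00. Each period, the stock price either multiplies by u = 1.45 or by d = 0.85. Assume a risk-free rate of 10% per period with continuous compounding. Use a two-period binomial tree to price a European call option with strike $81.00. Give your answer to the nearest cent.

$8.24

Risk-neutral probability p = (e^0.1 − 0.85)/(1.45 − 0.85) = 0.2552/0.6000 = 0.4253
Terminal stock prices: S_uu = 136.7, S_ud = 80.11, S_dd = 46.96
Terminal payoffs (S − K): max(55.66, 0) = 55.66, max(-0.8875, 0) = 0, max(-34.04, 0) = 0
Node u (S = 94.25): V_u = e^(−0.1)·[0.4253·55.6625 + 0.5747·0.0000] = 21.4197
Node d (S = 55.25): V_d = e^(−0.1)·[0.4253·0.0000 + 0.5747·0.0000] = 0.0000
Node 0 (S = 65): V_0 = e^(−0.1)·[0.4253·21.4197 + 0.5747·0.0000] = 8.2426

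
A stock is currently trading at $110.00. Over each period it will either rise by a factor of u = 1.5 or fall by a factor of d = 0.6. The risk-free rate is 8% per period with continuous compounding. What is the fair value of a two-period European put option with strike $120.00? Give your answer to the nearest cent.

Risk-neutral probability p = (e^0.08 − 0.6)/(1.5 − 0.6) = 0.4833/0.9000 = 0.5370
Terminal stock prices: S_uu = 247.5, S_ud = 99, S_dd = 39.6
Terminal payoffs (K − S): max(-127.5, 0) = 0, max(21, 0) = 21, max(80.4, 0) = 80.4
Node u (S = 165): V_u = e^(−0.08)·[0.5370·0.0000 + 0.4630·21.0000] = 8.9757
Node d (S = 66): V_d = e^(−0.08)·[0.5370·21.0000 + 0.4630·80.4000] = 44.7740
Node 0 (S = 110): V_0 = e^(−0.08)·[0.5370·8.9757 + 0.4630·44.7740] = 23.5864

$23.59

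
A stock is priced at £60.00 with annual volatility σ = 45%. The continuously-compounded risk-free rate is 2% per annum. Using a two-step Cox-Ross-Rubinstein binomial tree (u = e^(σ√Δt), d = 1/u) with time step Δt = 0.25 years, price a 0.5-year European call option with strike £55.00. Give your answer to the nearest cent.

CRR parameters: u = e^(σ√Δt) = e^(0.45·√0.25) = 1.2523, d = 1/u = 0.7985
Per-period rate: rΔt = 0.02·0.25 = 0.005, so R = e^0.005 = 1.0050
Risk-neutral probability p = (e^0.005 − 0.7985)/(1.2523 − 0.7985) = 0.2065/0.4538 = 0.4550
Terminal stock prices: S_uu = 94.1, S_ud = 60, S_dd = 38.26
Terminal payoffs (S − K): max(39.1, 0) = 39.1, max(5, 0) = 5, max(-16.74, 0) = 0
Node u (S = 75.14): V_u = e^(−0.005)·[0.4550·39.0987 + 0.5450·5.0000] = 20.4137
Node d (S = 47.91): V_d = e^(−0.005)·[0.4550·5.0000 + 0.5450·0.0000] = 2.2638
Node 0 (S = 60): V_0 = e^(−0.005)·[0.4550·20.4137 + 0.5450·2.2638] = 10.4701

£10.47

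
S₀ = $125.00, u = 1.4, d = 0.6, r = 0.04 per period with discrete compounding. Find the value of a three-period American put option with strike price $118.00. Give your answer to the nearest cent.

Risk-neutral probability p = (1 + 0.04 − 0.6)/(1.4 − 0.6) = 0.4400/0.8000 = 0.5500
Terminal stock prices: S_uuu = 343, S_uud = 147, S_udd = 63, S_ddd = 27
Terminal payoffs (K − S): max(-225, 0) = 0, max(-29, 0) = 0, max(55, 0) = 55, max(91, 0) = 91
Node uu (S = 245): continuation = 1/1.04·[0.5500·0.0000 + 0.4500·0.0000] = 0.0000; exercise value = 0.0000 ≤ continuation, so V_uu = 0.0000
Node ud (S = 105): continuation = 1/1.04·[0.5500·0.0000 + 0.4500·55.0000] = 23.7981; exercise value = 13.0000 ≤ continuation, so V_ud = 23.7981
Node dd (S = 45): continuation = 1/1.04·[0.5500·55.0000 + 0.4500·91.0000] = 68.4615; exercise value = 73.0000 > continuation, so V_dd = 73.0000 (exercise)
Node u (S = 175): continuation = 1/1.04·[0.5500·0.0000 + 0.4500·23.7981] = 10.2972; exercise value = 0.0000 ≤ continuation, so V_u = 10.2972
Node d (S = 75): continuation = 1/1.04·[0.5500·23.7981 + 0.4500·73.0000] = 44.1721; exercise value = 43.0000 ≤ continuation, so V_d = 44.1721
Node 0 (S = 125): continuation = 1/1.04·[0.5500·10.2972 + 0.4500·44.1721] = 24.5586; exercise value = 0.0000 ≤ continuation, so V_0 = 24.5586

$24.56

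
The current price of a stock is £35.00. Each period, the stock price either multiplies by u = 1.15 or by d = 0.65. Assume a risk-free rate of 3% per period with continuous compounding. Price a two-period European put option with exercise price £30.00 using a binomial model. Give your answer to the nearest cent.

£2.13

Risk-neutral probability p = (e^0.03 − 0.65)/(1.15 − 0.65) = 0.3805/0.5000 = 0.7609
Terminal stock prices: S_uu = 46.29, S_ud = 26.16, S_dd = 14.79
Terminal payoffs (K − S): max(-16.29, 0) = 0, max(3.837, 0) = 3.837, max(15.21, 0) = 15.21
Node u (S = 40.25): V_u = e^(−0.03)·[0.7609·0.0000 + 0.2391·3.8375] = 0.8904
Node d (S = 22.75): V_d = e^(−0.03)·[0.7609·3.8375 + 0.2391·15.2125] = 6.3634
Node 0 (S = 35): V_0 = e^(−0.03)·[0.7609·0.8904 + 0.2391·6.3634] = 2.1339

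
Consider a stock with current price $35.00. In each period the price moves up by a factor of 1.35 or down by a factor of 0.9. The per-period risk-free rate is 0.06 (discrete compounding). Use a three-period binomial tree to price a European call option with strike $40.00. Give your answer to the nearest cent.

$5.31

Risk-neutral probability p = (1 + 0.06 − 0.9)/(1.35 − 0.9) = 0.1600/0.4500 = 0.3556
Terminal stock prices: S_uuu = 86.11, S_uud = 57.41, S_udd = 38.27, S_ddd = 25.52
Terminal payoffs (S − K): max(46.11, 0) = 46.11, max(17.41, 0) = 17.41, max(-1.727, 0) = 0, max(-14.48, 0) = 0
Node uu (S = 63.79): V_uu = 1/1.06·[0.3556·46.1131 + 0.6444·17.4088] = 26.0517
Node ud (S = 42.52): V_ud = 1/1.06·[0.3556·17.4088 + 0.6444·0.0000] = 5.8394
Node dd (S = 28.35): V_dd = 1/1.06·[0.3556·0.0000 + 0.6444·0.0000] = 0.0000
Node u (S = 47.25): V_u = 1/1.06·[0.3556·26.0517 + 0.6444·5.8394] = 12.2887
Node d (S = 31.5): V_d = 1/1.06·[0.3556·5.8394 + 0.6444·0.0000] = 1.9587
Node 0 (S = 35): V_0 = 1/1.06·[0.3556·12.2887 + 0.6444·1.9587] = 5.3128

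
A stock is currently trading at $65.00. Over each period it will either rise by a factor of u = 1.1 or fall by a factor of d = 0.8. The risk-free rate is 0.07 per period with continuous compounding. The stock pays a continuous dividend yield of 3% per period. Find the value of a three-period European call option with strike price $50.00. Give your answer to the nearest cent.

$19.30

Per-period risk-free factor R = e^0.07 = 1.0725; dividend-adjusted growth = e^(0.07−0.03) = 1.0408.
Risk-neutral probability p = (1.0408 − 0.8)/(1.1 − 0.8) = 0.2408/0.3000 = 0.8027
Terminal stock prices: S_uuu = 86.52, S_uud = 62.92, S_udd = 45.76, S_ddd = 33.28
Terminal payoffs (S − K): max(36.52, 0) = 36.52, max(12.92, 0) = 12.92, max(-4.24, 0) = 0, max(-16.72, 0) = 0
Node uu (S = 78.65): V_uu = e^(−0.07)·[0.8027·36.5150 + 0.1973·12.9200] = 29.7059
Node ud (S = 57.2): V_ud = e^(−0.07)·[0.8027·12.9200 + 0.1973·0.0000] = 9.6698
Node dd (S = 41.6): V_dd = e^(−0.07)·[0.8027·0.0000 + 0.1973·0.0000] = 0.0000
Node u (S = 71.5): V_u = e^(−0.07)·[0.8027·29.7059 + 0.1973·9.6698] = 24.0117
Node d (S = 52): V_d = e^(−0.07)·[0.8027·9.6698 + 0.1973·0.0000] = 7.2372
Node 0 (S = 65): V_0 = e^(−0.07)·[0.8027·24.0117 + 0.1973·7.2372] = 19.3026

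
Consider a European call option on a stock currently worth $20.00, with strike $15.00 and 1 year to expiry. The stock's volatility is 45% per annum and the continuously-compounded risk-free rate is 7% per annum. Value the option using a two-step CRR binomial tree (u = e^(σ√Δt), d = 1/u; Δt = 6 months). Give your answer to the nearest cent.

$7.14

CRR parameters: u = e^(σ√Δt) = e^(0.45·√0.5) = 1.3746, d = 1/u = 0.7275
Per-period rate: rΔt = 0.07·0.5 = 0.035, so R = e^0.035 = 1.0356
Risk-neutral probability p = (e^0.035 − 0.7275)/(1.3746 − 0.7275) = 0.3082/0.6472 = 0.4762
Terminal stock prices: S_uu = 37.79, S_ud = 20, S_dd = 10.58
Terminal payoffs (S − K): max(22.79, 0) = 22.79, max(5, 0) = 5, max(-4.416, 0) = 0
Node u (S = 27.49): V_u = e^(−0.035)·[0.4762·22.7932 + 0.5238·5.0000] = 13.0089
Node d (S = 14.55): V_d = e^(−0.035)·[0.4762·5.0000 + 0.5238·0.0000] = 2.2989
Node 0 (S = 20): V_0 = e^(−0.035)·[0.4762·13.0089 + 0.5238·2.2989] = 7.1440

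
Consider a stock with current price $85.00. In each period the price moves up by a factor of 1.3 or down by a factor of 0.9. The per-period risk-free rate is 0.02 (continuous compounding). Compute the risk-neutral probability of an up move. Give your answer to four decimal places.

p = 0.3005

Risk-neutral probability p = (e^0.02 − 0.9)/(1.3 − 0.9) = 0.1202/0.4000 = 0.3005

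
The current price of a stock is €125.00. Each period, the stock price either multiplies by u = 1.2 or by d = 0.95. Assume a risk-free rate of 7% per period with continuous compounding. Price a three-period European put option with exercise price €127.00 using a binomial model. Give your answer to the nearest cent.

€2.13

Risk-neutral probability p = (e^0.07 − 0.95)/(1.2 − 0.95) = 0.1225/0.2500 = 0.4900
Terminal stock prices: S_uuu = 216, S_uud = 171, S_udd = 135.4, S_ddd = 107.2
Terminal payoffs (K − S): max(-89, 0) = 0, max(-44, 0) = 0, max(-8.375, 0) = 0, max(19.83, 0) = 19.83
Node uu (S = 180): V_uu = e^(−0.07)·[0.4900·0.0000 + 0.5100·0.0000] = 0.0000
Node ud (S = 142.5): V_ud = e^(−0.07)·[0.4900·0.0000 + 0.5100·0.0000] = 0.0000
Node dd (S = 112.8): V_dd = e^(−0.07)·[0.4900·0.0000 + 0.5100·19.8281] = 9.4281
Node u (S = 150): V_u = e^(−0.07)·[0.4900·0.0000 + 0.5100·0.0000] = 0.0000
Node d (S = 118.8): V_d = e^(−0.07)·[0.4900·0.0000 + 0.5100·9.4281] = 4.4830
Node 0 (S = 125): V_0 = e^(−0.07)·[0.4900·0.0000 + 0.5100·4.4830] = 2.1316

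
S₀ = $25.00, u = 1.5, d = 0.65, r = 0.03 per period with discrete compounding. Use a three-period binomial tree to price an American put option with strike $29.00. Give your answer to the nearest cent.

Risk-neutral probability p = (1 + 0.03 − 0.65)/(1.5 − 0.65) = 0.3800/0.8500 = 0.4471
Terminal stock prices: S_uuu = 84.38, S_uud = 36.56, S_udd = 15.84, S_ddd = 6.866
Terminal payoffs (K − S): max(-55.38, 0) = 0, max(-7.562, 0) = 0, max(13.16, 0) = 13.16, max(22.13, 0) = 22.13
Node uu (S = 56.25): continuation = 1/1.03·[0.4471·0.0000 + 0.5529·0.0000] = 0.0000; exercise value = 0.0000 ≤ continuation, so V_uu = 0.0000
Node ud (S = 24.38): continuation = 1/1.03·[0.4471·0.0000 + 0.5529·13.1562] = 7.0627; exercise value = 4.6250 ≤ continuation, so V_ud = 7.0627
Node dd (S = 10.56): continuation = 1/1.03·[0.4471·13.1562 + 0.5529·22.1344] = 17.5928; exercise value = 18.4375 > continuation, so V_dd = 18.4375 (exercise)
Node u (S = 37.5): continuation = 1/1.03·[0.4471·0.0000 + 0.5529·7.0627] = 3.7915; exercise value = 0.0000 ≤ continuation, so V_u = 3.7915
Node d (S = 16.25): continuation = 1/1.03·[0.4471·7.0627 + 0.5529·18.4375] = 12.9634; exercise value = 12.7500 ≤ continuation, so V_d = 12.9634
Node 0 (S = 25): continuation = 1/1.03·[0.4471·3.7915 + 0.5529·12.9634] = 8.6049; exercise value = 4.0000 ≤ continuation, so V_0 = 8.6049

$8.60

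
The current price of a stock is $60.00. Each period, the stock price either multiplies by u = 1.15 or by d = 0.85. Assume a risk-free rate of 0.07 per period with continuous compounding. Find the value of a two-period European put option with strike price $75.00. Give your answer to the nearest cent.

$7.28

Risk-neutral probability p = (e^0.07 − 0.85)/(1.15 − 0.85) = 0.2225/0.3000 = 0.7417
Terminal stock prices: S_uu = 79.35, S_ud = 58.65, S_dd = 43.35
Terminal payoffs (K − S): max(-4.35, 0) = 0, max(16.35, 0) = 16.35, max(31.65, 0) = 31.65
Node u (S = 69): V_u = e^(−0.07)·[0.7417·0.0000 + 0.2583·16.3500] = 3.9378
Node d (S = 51): V_d = e^(−0.07)·[0.7417·16.3500 + 0.2583·31.6500] = 18.9295
Node 0 (S = 60): V_0 = e^(−0.07)·[0.7417·3.9378 + 0.2583·18.9295] = 7.2822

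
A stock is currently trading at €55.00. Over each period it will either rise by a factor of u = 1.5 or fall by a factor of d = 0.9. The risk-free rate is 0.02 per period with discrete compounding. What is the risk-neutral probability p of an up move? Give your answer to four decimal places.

Risk-neutral probability p = (1 + 0.02 − 0.9)/(1.5 − 0.9) = 0.1200/0.6000 = 0.2000

p = 0.2000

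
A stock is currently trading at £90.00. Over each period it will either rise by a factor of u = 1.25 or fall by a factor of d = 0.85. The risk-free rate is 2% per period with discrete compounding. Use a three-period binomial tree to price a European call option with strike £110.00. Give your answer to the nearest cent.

Risk-neutral probability p = (1 + 0.02 − 0.85)/(1.25 − 0.85) = 0.1700/0.4000 = 0.4250
Terminal stock prices: S_uuu = 175.8, S_uud = 119.5, S_udd = 81.28, S_ddd = 55.27
Terminal payoffs (S − K): max(65.78, 0) = 65.78, max(9.531, 0) = 9.531, max(-28.72, 0) = 0, max(-54.73, 0) = 0
Node uu (S = 140.6): V_uu = 1/1.02·[0.4250·65.7812 + 0.5750·9.5312] = 32.7819
Node ud (S = 95.62): V_ud = 1/1.02·[0.4250·9.5312 + 0.5750·0.0000] = 3.9714
Node dd (S = 65.02): V_dd = 1/1.02·[0.4250·0.0000 + 0.5750·0.0000] = 0.0000
Node u (S = 112.5): V_u = 1/1.02·[0.4250·32.7819 + 0.5750·3.9714] = 15.8979
Node d (S = 76.5): V_d = 1/1.02·[0.4250·3.9714 + 0.5750·0.0000] = 1.6547
Node 0 (S = 90): V_0 = 1/1.02·[0.4250·15.8979 + 0.5750·1.6547] = 7.5569

£7.56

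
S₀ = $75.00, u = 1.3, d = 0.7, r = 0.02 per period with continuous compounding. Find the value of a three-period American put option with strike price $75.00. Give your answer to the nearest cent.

$13.94

Risk-neutral probability p = (e^0.02 − 0.7)/(1.3 − 0.7) = 0.3202/0.6000 = 0.5337
Terminal stock prices: S_uuu = 164.8, S_uud = 88.73, S_udd = 47.77, S_ddd = 25.72
Terminal payoffs (K − S): max(-89.78, 0) = 0, max(-13.73, 0) = 0, max(27.23, 0) = 27.23, max(49.28, 0) = 49.28
Node uu (S = 126.8): continuation = e^(−0.02)·[0.5337·0.0000 + 0.4663·0.0000] = 0.0000; exercise value = 0.0000 ≤ continuation, so V_uu = 0.0000
Node ud (S = 68.25): continuation = e^(−0.02)·[0.5337·0.0000 + 0.4663·27.2250] = 12.4445; exercise value = 6.7500 ≤ continuation, so V_ud = 12.4445
Node dd (S = 36.75): continuation = e^(−0.02)·[0.5337·27.2250 + 0.4663·49.2750] = 36.7649; exercise value = 38.2500 > continuation, so V_dd = 38.2500 (exercise)
Node u (S = 97.5): continuation = e^(−0.02)·[0.5337·0.0000 + 0.4663·12.4445] = 5.6883; exercise value = 0.0000 ≤ continuation, so V_u = 5.6883
Node d (S = 52.5): continuation = e^(−0.02)·[0.5337·12.4445 + 0.4663·38.2500] = 23.9937; exercise value = 22.5000 ≤ continuation, so V_d = 23.9937
Node 0 (S = 75): continuation = e^(−0.02)·[0.5337·5.6883 + 0.4663·23.9937] = 13.9430; exercise value = 0.0000 ≤ continuation, so V_0 = 13.9430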